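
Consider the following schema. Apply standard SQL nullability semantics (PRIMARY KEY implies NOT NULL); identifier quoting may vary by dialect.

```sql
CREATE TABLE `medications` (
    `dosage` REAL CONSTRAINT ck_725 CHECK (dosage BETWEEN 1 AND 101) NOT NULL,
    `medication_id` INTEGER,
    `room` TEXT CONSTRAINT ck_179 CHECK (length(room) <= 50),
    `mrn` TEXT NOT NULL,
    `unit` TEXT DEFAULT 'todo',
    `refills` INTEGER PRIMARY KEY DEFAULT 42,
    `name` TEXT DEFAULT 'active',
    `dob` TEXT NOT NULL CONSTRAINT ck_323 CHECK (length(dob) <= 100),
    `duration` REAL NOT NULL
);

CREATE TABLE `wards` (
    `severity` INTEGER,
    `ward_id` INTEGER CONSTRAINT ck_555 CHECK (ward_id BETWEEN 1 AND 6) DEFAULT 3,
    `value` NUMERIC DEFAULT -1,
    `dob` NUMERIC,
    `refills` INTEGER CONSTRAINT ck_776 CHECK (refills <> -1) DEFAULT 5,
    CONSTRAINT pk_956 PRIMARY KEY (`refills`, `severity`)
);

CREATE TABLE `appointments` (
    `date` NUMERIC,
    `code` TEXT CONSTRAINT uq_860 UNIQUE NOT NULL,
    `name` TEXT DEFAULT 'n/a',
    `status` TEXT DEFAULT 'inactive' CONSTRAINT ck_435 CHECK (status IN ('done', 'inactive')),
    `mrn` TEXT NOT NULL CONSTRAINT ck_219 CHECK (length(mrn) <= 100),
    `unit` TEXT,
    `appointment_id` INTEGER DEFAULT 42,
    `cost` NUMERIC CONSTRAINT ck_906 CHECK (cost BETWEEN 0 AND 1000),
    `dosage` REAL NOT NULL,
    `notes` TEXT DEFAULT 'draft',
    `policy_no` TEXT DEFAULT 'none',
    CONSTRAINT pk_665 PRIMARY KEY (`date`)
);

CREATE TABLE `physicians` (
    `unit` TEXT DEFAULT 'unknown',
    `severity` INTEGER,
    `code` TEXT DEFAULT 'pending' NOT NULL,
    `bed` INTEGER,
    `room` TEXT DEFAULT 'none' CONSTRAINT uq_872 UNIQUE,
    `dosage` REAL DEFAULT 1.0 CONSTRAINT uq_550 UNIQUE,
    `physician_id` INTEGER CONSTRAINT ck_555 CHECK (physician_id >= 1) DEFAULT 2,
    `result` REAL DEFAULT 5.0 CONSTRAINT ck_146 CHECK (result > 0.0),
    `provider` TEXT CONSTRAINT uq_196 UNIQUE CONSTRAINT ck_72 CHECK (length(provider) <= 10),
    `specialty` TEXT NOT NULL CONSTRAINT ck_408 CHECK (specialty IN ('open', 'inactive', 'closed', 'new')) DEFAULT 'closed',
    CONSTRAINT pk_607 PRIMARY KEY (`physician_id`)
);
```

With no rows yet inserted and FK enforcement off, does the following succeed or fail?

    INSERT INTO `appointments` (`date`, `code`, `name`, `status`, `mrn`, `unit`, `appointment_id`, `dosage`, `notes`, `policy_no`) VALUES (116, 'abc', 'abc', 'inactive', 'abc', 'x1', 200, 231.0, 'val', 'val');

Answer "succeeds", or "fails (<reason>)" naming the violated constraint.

NOT NULL columns: code is supplied; date is supplied; dosage is supplied; mrn is supplied.
CHECK constraints: 'inactive' satisfies (status IN ('done', 'inactive')); 'abc' satisfies (length(mrn) <= 100).
No constraint is violated.

succeeds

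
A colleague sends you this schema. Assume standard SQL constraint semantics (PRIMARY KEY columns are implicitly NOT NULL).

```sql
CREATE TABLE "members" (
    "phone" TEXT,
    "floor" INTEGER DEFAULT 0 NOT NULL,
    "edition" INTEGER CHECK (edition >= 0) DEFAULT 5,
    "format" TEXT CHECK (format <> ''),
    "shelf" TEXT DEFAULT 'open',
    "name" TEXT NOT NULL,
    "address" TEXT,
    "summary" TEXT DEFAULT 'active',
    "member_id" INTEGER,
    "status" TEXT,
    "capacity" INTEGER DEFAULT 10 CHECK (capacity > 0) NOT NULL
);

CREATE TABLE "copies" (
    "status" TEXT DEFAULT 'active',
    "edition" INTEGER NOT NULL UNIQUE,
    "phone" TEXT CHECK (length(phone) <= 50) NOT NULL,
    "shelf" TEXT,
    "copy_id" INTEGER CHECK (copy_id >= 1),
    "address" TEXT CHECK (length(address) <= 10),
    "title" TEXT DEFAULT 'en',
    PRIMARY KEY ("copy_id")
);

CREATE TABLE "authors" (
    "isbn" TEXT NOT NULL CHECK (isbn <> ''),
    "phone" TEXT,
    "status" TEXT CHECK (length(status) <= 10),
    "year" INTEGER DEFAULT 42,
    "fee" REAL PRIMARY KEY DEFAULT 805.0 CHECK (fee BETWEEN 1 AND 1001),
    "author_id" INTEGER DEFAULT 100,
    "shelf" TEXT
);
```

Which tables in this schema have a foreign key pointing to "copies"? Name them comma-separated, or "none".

No REFERENCES clause anywhere in the schema names copies.

none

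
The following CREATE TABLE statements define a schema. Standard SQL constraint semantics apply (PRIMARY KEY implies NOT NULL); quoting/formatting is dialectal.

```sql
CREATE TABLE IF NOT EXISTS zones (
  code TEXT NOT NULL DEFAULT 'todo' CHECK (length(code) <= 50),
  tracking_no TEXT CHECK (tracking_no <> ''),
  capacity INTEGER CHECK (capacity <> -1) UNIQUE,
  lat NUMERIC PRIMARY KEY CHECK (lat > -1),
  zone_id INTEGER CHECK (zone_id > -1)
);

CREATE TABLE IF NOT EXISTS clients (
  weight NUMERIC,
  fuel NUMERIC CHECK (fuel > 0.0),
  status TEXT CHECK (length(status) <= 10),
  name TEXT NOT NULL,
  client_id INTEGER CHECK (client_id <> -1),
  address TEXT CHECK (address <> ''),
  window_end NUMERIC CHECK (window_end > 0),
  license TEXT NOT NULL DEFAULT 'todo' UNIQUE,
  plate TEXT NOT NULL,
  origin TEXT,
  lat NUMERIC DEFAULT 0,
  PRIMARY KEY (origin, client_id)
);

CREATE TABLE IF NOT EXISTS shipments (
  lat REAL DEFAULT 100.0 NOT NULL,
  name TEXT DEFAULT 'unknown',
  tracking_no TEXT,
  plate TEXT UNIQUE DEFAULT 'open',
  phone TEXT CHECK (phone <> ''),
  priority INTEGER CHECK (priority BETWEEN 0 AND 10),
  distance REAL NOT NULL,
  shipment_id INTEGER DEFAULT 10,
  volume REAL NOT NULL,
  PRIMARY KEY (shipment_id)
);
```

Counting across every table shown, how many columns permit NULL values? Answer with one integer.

zones: 3 nullable (tracking_no, capacity, zone_id — PK (lat) and explicit NOT NULL columns excluded).
clients: 6 nullable (weight, fuel, status, address, window_end, lat — PK (origin, client_id) and explicit NOT NULL columns excluded).
shipments: 5 nullable (name, tracking_no, plate, phone, priority — PK (shipment_id) and explicit NOT NULL columns excluded).
Total: 3 + 6 + 5 = 14.

14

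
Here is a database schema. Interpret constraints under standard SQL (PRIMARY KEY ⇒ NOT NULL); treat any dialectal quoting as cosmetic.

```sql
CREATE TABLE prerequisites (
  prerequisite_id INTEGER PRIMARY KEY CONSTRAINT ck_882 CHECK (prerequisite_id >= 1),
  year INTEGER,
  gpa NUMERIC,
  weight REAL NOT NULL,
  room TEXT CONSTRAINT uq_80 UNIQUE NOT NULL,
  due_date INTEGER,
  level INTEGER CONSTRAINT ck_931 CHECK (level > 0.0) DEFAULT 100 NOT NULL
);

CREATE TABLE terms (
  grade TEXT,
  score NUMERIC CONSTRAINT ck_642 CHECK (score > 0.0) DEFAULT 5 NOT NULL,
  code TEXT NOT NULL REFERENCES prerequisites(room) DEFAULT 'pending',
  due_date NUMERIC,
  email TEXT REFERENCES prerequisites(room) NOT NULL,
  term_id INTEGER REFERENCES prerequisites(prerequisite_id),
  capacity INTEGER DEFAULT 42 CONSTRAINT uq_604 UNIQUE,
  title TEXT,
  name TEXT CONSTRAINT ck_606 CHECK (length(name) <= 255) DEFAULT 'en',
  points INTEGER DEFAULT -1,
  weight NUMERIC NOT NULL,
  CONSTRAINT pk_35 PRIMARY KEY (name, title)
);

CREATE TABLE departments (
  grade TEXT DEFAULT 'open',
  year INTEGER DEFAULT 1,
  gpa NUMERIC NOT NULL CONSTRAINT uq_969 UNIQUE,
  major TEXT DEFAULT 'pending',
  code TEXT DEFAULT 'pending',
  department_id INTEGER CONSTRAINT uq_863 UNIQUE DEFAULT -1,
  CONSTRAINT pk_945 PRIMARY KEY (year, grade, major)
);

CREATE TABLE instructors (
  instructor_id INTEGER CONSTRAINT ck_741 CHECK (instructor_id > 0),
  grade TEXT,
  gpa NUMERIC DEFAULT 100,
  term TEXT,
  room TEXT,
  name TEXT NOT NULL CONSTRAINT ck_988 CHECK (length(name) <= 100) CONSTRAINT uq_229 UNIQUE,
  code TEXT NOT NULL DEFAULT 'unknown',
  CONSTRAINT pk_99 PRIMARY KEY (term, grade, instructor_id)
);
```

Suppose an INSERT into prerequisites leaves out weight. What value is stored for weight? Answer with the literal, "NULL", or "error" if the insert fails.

error

weight has no DEFAULT clause.
Omitting it would insert NULL, but it is declared NOT NULL, so the INSERT fails.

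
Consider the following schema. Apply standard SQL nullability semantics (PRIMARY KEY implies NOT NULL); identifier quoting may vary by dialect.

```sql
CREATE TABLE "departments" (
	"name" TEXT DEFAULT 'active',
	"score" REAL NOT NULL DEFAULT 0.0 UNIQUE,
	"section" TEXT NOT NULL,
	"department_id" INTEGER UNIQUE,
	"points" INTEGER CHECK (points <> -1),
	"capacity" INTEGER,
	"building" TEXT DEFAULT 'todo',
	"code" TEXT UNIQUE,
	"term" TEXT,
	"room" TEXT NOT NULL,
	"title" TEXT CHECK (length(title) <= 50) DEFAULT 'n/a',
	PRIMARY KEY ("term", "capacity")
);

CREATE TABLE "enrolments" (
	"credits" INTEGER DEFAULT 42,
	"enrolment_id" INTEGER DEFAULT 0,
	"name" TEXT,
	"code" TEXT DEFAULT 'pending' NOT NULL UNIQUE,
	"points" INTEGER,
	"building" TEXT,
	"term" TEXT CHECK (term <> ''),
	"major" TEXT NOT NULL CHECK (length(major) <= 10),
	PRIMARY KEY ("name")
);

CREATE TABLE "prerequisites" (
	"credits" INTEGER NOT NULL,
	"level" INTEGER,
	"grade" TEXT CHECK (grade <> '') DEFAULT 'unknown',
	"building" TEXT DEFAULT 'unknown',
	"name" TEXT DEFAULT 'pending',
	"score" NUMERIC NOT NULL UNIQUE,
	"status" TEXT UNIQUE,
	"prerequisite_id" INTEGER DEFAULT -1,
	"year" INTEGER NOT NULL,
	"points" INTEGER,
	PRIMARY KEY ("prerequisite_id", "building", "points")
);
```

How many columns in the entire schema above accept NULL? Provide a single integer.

departments: 6 nullable (name, department_id, points, building, code, title — PK (term, capacity) and explicit NOT NULL columns excluded).
enrolments: 5 nullable (credits, enrolment_id, points, building, term — PK (name) and explicit NOT NULL columns excluded).
prerequisites: 4 nullable (level, grade, name, status — PK (prerequisite_id, building, points) and explicit NOT NULL columns excluded).
Total: 6 + 5 + 4 = 15.

15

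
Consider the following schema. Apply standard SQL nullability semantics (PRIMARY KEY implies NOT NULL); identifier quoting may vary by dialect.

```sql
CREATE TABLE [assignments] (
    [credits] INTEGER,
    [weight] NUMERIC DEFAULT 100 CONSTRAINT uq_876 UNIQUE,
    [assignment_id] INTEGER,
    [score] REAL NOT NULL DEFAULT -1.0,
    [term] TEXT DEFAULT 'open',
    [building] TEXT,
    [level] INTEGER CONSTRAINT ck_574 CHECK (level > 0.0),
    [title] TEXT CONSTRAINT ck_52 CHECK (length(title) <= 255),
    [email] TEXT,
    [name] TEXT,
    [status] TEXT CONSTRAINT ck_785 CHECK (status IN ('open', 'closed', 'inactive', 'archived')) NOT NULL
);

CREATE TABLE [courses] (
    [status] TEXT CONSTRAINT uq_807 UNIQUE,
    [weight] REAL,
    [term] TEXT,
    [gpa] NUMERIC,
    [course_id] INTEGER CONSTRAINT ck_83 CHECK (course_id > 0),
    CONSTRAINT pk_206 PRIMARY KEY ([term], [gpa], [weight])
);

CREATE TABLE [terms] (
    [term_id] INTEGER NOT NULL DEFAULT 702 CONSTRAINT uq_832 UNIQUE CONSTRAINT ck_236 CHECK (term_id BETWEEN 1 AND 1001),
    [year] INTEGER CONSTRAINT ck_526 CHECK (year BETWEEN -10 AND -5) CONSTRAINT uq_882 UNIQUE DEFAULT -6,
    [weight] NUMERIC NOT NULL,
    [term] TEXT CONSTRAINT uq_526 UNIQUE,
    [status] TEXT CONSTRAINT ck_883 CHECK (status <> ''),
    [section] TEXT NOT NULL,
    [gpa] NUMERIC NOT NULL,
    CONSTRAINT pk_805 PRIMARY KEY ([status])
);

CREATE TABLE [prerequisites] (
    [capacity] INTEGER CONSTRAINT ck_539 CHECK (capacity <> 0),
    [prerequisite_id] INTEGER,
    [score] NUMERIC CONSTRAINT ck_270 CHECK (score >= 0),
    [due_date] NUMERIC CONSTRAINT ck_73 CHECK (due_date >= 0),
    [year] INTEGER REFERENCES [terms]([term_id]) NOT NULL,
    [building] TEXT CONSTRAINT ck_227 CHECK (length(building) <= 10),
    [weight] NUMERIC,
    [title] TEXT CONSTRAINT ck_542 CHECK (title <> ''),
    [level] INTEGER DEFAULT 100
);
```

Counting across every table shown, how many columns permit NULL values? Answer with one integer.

assignments: 9 nullable (credits, weight, assignment_id, term, building, level, title, email, name — PK none and explicit NOT NULL columns excluded).
courses: 2 nullable (status, course_id — PK (term, gpa, weight) and explicit NOT NULL columns excluded).
terms: 2 nullable (year, term — PK (status) and explicit NOT NULL columns excluded).
prerequisites: 8 nullable (capacity, prerequisite_id, score, due_date, building, weight, title, level — PK none and explicit NOT NULL columns excluded).
Total: 9 + 2 + 2 + 8 = 21.

21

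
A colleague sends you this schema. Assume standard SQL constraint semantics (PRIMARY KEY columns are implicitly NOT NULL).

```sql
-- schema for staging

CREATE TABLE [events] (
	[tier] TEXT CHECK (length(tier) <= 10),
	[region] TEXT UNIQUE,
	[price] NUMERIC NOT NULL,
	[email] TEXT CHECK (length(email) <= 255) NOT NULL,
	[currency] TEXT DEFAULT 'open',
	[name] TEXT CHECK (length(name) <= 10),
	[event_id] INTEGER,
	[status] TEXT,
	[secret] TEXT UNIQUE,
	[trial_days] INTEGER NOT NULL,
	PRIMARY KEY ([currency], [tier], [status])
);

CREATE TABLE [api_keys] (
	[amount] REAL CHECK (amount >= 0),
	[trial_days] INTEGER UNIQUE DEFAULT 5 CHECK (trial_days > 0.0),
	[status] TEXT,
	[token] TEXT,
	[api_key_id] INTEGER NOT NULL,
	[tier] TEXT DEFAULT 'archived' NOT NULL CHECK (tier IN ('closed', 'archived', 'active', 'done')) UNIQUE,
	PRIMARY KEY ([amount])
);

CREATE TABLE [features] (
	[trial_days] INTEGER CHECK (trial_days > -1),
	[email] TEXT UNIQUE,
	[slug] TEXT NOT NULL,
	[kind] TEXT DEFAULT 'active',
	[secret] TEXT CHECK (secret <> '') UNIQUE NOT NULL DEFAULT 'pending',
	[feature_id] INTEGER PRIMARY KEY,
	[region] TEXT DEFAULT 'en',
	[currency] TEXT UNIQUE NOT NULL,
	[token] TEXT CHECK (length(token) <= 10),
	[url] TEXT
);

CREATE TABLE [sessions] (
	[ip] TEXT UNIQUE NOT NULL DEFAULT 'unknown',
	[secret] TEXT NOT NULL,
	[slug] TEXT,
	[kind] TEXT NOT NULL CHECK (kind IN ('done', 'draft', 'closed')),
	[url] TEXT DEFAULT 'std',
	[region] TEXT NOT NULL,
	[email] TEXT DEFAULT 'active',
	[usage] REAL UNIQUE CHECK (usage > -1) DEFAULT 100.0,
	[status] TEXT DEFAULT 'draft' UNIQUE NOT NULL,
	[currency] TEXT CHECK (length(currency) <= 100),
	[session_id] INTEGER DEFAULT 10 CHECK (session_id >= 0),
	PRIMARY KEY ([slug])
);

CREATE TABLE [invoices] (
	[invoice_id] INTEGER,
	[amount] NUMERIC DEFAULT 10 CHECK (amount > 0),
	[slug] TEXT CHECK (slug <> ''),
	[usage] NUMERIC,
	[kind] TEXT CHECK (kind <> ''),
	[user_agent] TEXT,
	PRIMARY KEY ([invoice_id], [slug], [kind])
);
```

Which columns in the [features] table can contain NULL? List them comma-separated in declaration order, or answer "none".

- trial_days: CHECK does not forbid NULL (a CHECK constraint passes when its expression is NULL) → nullable.
- email: UNIQUE does not imply NOT NULL → nullable.
- slug: declared NOT NULL → not nullable.
- kind: DEFAULT only fills an omitted column; an explicit NULL is still allowed → nullable.
- secret: declared NOT NULL → not nullable.
- feature_id: part of the PRIMARY KEY, which implies NOT NULL → not nullable.
- region: DEFAULT only fills an omitted column; an explicit NULL is still allowed → nullable.
- currency: declared NOT NULL → not nullable.
- token: CHECK does not forbid NULL (a CHECK constraint passes when its expression is NULL) → nullable.
- url: no NOT NULL constraint applies → nullable.

trial_days, email, kind, region, token, url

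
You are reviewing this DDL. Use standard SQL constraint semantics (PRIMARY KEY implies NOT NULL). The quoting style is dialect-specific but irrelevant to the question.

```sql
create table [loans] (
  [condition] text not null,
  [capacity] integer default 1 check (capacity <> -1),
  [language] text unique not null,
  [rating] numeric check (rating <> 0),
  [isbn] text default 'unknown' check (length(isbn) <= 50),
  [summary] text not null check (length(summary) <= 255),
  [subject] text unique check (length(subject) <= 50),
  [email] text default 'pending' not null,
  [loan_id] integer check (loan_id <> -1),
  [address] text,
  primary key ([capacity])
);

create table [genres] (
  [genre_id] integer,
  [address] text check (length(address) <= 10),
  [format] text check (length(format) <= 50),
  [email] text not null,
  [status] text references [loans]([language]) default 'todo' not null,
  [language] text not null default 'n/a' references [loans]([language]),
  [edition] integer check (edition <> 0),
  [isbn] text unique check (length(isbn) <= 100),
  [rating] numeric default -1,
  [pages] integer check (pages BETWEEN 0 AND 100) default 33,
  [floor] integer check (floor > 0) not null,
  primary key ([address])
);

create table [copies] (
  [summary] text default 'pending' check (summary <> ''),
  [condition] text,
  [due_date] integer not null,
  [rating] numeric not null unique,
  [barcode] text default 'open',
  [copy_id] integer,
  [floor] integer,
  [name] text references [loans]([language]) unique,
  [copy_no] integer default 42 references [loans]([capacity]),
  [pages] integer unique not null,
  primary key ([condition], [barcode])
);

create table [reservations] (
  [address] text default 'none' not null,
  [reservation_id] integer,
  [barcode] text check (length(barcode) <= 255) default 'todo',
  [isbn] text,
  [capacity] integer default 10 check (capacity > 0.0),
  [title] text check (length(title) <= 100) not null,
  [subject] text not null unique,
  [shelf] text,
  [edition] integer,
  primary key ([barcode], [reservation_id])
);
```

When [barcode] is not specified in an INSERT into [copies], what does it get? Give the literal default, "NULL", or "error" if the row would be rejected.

barcode has an explicit DEFAULT 'open'.
When the column is omitted from an INSERT, that default is used.

'open'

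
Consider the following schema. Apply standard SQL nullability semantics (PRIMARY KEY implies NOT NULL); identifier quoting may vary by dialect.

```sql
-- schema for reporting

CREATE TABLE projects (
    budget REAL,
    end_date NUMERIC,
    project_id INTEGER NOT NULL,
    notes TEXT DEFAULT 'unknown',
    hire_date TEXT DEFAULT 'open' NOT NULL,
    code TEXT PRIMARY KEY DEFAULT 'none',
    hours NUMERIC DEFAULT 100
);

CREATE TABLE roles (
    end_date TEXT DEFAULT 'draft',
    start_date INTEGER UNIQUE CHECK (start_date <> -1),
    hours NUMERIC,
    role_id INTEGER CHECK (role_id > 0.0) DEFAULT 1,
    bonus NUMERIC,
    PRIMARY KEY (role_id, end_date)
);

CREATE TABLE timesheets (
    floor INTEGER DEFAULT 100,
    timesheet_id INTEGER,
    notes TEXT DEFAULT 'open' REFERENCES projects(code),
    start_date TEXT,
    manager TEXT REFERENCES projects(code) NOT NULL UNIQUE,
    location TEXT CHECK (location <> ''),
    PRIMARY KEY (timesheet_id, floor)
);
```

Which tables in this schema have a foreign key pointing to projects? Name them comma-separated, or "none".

timesheets

- timesheets.notes references projects(code).
- timesheets.manager references projects(code).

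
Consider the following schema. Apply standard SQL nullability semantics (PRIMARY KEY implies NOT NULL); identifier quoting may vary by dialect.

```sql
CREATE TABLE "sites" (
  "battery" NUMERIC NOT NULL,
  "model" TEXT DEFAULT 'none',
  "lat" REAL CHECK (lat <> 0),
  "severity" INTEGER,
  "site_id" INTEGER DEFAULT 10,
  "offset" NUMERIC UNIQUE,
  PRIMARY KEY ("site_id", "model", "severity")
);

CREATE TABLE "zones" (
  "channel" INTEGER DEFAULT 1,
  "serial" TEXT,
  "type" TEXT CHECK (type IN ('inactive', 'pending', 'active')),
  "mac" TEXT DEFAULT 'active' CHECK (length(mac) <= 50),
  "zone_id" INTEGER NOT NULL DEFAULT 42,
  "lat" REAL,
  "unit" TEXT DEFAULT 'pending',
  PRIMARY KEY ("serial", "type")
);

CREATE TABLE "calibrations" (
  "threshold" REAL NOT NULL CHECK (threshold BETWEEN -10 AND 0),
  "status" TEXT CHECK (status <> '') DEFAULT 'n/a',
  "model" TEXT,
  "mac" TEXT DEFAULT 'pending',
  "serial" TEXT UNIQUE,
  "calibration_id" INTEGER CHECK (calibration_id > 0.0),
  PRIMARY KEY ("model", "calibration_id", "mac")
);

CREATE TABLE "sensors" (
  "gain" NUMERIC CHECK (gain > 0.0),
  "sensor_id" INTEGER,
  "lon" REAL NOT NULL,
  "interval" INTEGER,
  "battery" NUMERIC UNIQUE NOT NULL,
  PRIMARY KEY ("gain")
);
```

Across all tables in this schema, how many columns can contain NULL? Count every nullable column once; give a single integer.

sites: 2 nullable (lat, offset — PK (site_id, model, severity) and explicit NOT NULL columns excluded).
zones: 4 nullable (channel, mac, lat, unit — PK (serial, type) and explicit NOT NULL columns excluded).
calibrations: 2 nullable (status, serial — PK (model, calibration_id, mac) and explicit NOT NULL columns excluded).
sensors: 2 nullable (sensor_id, interval — PK (gain) and explicit NOT NULL columns excluded).
Total: 2 + 4 + 2 + 2 = 10.

10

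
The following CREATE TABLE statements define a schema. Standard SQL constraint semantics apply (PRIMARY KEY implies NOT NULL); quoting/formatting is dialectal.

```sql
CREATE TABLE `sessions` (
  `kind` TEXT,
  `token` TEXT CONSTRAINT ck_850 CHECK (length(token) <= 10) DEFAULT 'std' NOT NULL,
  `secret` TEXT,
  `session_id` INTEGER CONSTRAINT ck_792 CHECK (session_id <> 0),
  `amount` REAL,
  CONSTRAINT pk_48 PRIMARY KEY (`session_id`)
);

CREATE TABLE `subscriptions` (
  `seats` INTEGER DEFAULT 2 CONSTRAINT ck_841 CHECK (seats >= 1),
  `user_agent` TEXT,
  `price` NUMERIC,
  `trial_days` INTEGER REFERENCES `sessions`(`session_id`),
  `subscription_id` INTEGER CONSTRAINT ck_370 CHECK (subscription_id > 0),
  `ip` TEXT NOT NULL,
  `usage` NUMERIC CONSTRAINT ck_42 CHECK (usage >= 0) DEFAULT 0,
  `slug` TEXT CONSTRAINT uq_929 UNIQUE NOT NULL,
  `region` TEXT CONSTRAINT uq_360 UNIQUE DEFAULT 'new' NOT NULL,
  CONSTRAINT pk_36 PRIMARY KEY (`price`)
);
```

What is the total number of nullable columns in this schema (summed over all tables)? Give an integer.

8

sessions: 3 nullable (kind, secret, amount — PK (session_id) and explicit NOT NULL columns excluded).
subscriptions: 5 nullable (seats, user_agent, trial_days, subscription_id, usage — PK (price) and explicit NOT NULL columns excluded).
Total: 3 + 5 = 8.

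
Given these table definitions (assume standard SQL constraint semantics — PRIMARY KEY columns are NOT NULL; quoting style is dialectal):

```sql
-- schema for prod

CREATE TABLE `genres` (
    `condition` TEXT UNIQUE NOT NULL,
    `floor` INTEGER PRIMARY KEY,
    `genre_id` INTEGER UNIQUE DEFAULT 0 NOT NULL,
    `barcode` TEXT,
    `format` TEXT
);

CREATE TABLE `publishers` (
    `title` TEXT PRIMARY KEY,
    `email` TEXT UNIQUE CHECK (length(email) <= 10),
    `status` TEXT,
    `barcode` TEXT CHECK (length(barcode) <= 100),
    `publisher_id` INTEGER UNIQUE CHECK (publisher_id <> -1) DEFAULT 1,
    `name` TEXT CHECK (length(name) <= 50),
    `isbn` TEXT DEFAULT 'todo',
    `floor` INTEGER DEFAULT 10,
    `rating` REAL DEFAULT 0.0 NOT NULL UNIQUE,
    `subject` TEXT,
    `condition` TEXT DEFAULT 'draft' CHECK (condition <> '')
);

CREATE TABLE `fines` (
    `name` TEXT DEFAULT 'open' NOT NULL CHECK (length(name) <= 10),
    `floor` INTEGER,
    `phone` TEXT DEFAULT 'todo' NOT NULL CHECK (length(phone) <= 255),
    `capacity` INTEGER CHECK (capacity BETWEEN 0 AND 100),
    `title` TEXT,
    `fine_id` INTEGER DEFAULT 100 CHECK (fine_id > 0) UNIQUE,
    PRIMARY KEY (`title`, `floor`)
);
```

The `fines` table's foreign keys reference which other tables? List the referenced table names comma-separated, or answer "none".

none

No column in fines has a REFERENCES clause.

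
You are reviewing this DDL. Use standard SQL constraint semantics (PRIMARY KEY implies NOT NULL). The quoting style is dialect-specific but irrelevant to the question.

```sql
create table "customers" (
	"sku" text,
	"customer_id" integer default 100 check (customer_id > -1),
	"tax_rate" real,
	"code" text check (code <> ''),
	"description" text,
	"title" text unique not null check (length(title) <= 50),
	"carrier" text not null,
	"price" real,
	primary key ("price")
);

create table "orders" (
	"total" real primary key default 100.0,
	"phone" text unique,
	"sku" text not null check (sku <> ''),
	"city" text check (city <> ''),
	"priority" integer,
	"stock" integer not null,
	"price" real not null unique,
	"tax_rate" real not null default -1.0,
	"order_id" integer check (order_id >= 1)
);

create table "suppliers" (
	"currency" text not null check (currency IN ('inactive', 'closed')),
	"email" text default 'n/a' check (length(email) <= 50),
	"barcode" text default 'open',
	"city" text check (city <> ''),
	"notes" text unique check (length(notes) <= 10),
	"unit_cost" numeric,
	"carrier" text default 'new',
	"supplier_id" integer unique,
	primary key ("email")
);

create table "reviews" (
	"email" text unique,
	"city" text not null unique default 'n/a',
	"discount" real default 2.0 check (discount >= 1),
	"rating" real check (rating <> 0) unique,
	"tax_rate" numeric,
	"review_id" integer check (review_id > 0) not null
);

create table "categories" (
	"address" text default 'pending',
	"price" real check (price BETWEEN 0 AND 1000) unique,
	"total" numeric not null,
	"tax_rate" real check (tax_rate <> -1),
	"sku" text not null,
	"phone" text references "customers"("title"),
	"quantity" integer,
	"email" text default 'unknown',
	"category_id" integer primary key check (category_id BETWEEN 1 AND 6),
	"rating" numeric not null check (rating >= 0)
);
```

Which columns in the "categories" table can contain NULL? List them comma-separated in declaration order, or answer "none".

address, price, tax_rate, phone, quantity, email

- address: DEFAULT only fills an omitted column; an explicit NULL is still allowed → nullable.
- price: CHECK does not forbid NULL (a CHECK constraint passes when its expression is NULL) → nullable.
- total: declared NOT NULL → not nullable.
- tax_rate: CHECK does not forbid NULL (a CHECK constraint passes when its expression is NULL) → nullable.
- sku: declared NOT NULL → not nullable.
- phone: a foreign key column may be NULL unless separately constrained → nullable.
- quantity: no NOT NULL constraint applies → nullable.
- email: DEFAULT only fills an omitted column; an explicit NULL is still allowed → nullable.
- category_id: part of the PRIMARY KEY, which implies NOT NULL → not nullable.
- rating: declared NOT NULL → not nullable.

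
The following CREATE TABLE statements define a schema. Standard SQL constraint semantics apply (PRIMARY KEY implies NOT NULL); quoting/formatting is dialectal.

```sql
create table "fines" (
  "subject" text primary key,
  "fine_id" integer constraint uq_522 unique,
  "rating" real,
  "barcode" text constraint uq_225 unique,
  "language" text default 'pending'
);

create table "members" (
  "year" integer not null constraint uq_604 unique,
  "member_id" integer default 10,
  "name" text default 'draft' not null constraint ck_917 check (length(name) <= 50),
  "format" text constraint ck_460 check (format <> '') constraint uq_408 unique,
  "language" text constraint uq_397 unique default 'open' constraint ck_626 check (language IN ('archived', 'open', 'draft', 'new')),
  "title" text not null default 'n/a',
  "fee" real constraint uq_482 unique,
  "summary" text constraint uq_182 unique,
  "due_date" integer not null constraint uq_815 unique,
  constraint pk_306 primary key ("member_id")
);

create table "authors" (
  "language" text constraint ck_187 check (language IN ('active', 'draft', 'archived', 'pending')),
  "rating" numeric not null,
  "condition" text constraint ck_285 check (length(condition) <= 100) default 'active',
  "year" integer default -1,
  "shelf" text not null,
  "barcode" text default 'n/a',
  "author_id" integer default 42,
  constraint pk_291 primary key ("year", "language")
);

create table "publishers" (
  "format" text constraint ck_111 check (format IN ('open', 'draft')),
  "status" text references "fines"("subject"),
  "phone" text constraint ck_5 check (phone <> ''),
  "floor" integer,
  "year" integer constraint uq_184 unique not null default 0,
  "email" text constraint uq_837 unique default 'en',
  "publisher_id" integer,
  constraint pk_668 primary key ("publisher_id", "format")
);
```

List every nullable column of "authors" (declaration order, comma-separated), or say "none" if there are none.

- language: part of the PRIMARY KEY, which implies NOT NULL → not nullable.
- rating: declared NOT NULL → not nullable.
- condition: CHECK does not forbid NULL (a CHECK constraint passes when its expression is NULL) → nullable.
- year: part of the PRIMARY KEY, which implies NOT NULL → not nullable.
- shelf: declared NOT NULL → not nullable.
- barcode: DEFAULT only fills an omitted column; an explicit NULL is still allowed → nullable.
- author_id: DEFAULT only fills an omitted column; an explicit NULL is still allowed → nullable.

condition, barcode, author_id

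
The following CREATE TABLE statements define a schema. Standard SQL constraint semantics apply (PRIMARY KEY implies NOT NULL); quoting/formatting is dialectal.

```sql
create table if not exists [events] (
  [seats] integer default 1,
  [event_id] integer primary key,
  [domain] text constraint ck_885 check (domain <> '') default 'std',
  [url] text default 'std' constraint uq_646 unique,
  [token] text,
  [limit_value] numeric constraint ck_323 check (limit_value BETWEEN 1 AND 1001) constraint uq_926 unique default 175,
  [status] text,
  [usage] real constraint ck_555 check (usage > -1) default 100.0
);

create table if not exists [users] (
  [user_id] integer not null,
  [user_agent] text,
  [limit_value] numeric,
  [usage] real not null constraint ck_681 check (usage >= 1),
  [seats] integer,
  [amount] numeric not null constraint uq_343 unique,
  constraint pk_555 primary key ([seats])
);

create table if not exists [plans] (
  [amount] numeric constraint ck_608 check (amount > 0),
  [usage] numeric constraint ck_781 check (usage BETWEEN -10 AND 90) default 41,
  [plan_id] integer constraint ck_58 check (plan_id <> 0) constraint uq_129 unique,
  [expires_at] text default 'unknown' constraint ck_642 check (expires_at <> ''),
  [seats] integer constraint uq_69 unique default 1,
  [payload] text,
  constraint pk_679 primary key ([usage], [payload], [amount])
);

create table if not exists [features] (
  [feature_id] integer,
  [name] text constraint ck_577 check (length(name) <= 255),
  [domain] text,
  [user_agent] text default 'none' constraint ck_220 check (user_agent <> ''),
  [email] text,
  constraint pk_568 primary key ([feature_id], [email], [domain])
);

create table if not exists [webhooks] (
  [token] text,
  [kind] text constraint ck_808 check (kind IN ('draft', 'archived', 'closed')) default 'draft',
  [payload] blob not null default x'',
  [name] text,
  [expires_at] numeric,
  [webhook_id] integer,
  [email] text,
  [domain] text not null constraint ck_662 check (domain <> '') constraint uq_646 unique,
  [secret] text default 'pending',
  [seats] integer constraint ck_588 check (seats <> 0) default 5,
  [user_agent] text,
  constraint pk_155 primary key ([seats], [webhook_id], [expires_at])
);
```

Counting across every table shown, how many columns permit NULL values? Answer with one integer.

20

events: 7 nullable (seats, domain, url, token, limit_value, status, usage — PK (event_id) and explicit NOT NULL columns excluded).
users: 2 nullable (user_agent, limit_value — PK (seats) and explicit NOT NULL columns excluded).
plans: 3 nullable (plan_id, expires_at, seats — PK (usage, payload, amount) and explicit NOT NULL columns excluded).
features: 2 nullable (name, user_agent — PK (feature_id, email, domain) and explicit NOT NULL columns excluded).
webhooks: 6 nullable (token, kind, name, email, secret, user_agent — PK (seats, webhook_id, expires_at) and explicit NOT NULL columns excluded).
Total: 7 + 2 + 3 + 2 + 6 = 20.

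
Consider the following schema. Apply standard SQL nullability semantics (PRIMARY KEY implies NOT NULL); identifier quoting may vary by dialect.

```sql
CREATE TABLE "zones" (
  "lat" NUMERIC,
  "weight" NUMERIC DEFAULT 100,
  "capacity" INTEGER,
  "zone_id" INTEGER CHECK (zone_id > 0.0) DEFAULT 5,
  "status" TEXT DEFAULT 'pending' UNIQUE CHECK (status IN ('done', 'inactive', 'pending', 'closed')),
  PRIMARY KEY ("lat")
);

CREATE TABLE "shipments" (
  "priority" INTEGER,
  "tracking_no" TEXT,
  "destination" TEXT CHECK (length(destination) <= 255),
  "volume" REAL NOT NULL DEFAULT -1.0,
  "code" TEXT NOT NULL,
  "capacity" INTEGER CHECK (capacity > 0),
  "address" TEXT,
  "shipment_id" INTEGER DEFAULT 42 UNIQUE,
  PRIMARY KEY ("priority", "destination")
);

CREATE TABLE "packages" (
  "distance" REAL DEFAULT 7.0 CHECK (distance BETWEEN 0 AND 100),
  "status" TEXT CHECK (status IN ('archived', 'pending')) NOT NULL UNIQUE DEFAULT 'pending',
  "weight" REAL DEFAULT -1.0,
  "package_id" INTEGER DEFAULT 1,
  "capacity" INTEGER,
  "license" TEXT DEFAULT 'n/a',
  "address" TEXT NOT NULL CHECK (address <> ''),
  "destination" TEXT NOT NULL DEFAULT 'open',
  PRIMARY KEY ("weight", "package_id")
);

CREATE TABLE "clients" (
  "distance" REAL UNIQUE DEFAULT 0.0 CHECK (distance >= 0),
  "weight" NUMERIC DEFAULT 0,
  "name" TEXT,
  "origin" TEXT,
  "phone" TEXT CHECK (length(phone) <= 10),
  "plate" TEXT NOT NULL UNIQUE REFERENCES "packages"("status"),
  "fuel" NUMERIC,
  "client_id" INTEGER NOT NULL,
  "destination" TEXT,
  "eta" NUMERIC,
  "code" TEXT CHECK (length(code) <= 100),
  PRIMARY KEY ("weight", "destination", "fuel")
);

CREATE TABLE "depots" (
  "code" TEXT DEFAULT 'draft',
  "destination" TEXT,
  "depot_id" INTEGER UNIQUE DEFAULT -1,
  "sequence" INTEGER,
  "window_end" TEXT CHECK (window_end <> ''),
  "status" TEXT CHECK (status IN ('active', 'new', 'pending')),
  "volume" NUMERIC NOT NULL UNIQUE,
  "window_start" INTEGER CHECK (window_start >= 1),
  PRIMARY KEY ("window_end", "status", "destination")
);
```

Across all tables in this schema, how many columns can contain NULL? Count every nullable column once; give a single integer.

21

zones: 4 nullable (weight, capacity, zone_id, status — PK (lat) and explicit NOT NULL columns excluded).
shipments: 4 nullable (tracking_no, capacity, address, shipment_id — PK (priority, destination) and explicit NOT NULL columns excluded).
packages: 3 nullable (distance, capacity, license — PK (weight, package_id) and explicit NOT NULL columns excluded).
clients: 6 nullable (distance, name, origin, phone, eta, code — PK (weight, destination, fuel) and explicit NOT NULL columns excluded).
depots: 4 nullable (code, depot_id, sequence, window_start — PK (window_end, status, destination) and explicit NOT NULL columns excluded).
Total: 4 + 4 + 3 + 6 + 4 = 21.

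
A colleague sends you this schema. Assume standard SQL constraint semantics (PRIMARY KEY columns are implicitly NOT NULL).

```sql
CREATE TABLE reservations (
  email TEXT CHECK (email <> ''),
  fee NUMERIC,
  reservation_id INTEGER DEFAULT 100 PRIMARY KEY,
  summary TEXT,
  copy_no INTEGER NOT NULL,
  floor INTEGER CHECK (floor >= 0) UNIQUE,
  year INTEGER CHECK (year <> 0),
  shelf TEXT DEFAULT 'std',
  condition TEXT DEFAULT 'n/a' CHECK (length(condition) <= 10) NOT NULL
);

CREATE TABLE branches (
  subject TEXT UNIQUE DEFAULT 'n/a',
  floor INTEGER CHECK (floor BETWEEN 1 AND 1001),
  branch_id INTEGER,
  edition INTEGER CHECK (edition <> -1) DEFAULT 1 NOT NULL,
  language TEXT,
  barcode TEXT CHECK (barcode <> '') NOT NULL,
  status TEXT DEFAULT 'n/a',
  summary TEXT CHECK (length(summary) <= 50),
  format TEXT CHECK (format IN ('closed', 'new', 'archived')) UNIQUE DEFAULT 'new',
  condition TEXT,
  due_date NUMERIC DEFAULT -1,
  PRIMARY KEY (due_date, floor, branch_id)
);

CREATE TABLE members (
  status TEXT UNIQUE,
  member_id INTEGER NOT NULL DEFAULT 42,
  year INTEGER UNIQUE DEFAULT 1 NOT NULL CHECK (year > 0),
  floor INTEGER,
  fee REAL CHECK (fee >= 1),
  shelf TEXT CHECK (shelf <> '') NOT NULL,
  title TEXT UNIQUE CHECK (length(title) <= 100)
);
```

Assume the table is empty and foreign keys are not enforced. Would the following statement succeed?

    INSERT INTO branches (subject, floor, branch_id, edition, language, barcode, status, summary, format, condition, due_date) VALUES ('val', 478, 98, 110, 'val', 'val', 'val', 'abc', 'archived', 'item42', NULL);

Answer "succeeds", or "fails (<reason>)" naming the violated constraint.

fails (NOT NULL on due_date)

due_date is explicitly set to NULL, but due_date is part of the PRIMARY KEY (implied NOT NULL).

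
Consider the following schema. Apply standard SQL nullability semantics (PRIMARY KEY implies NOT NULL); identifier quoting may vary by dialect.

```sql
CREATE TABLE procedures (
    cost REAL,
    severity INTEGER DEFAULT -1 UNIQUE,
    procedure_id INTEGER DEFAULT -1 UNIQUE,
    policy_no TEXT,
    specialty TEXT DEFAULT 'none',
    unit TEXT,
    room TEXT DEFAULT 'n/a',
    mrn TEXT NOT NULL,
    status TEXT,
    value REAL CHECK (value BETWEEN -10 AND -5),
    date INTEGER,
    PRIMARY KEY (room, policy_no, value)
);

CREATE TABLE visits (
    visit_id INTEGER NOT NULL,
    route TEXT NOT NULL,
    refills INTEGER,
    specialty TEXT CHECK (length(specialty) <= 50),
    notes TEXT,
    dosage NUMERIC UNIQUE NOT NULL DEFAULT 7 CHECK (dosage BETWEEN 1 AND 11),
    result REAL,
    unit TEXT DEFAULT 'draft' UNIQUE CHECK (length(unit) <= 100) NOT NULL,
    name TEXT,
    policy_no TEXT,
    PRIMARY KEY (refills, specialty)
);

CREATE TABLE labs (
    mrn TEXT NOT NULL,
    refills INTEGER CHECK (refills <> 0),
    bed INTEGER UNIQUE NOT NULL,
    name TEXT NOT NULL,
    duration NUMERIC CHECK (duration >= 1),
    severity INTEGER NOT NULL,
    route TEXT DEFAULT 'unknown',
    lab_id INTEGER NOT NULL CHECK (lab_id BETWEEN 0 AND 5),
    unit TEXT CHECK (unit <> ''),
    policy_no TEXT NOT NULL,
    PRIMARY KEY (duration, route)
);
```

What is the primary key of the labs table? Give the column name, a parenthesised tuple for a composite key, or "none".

(duration, route)

A table-level PRIMARY KEY clause names 2 columns: duration, route.
This is a composite key — the combination is unique, not each column individually.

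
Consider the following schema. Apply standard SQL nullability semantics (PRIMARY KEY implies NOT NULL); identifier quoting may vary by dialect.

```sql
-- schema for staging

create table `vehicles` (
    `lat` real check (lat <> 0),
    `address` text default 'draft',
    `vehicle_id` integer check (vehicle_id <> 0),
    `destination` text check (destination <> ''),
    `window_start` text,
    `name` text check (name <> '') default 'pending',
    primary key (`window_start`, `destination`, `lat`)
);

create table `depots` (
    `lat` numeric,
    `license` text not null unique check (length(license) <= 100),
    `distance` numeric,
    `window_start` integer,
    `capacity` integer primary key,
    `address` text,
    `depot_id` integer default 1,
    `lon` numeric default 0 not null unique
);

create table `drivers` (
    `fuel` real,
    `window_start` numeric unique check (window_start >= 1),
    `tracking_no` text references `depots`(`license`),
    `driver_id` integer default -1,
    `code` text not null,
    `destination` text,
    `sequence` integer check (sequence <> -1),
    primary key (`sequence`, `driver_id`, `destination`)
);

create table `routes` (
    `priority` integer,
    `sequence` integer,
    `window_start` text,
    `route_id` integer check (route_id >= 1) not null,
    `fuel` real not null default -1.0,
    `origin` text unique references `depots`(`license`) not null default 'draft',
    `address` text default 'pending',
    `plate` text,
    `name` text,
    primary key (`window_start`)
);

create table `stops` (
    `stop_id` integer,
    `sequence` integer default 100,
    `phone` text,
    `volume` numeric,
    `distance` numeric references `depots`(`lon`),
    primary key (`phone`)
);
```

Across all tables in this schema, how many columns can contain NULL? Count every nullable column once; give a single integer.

20

vehicles: 3 nullable (address, vehicle_id, name — PK (window_start, destination, lat) and explicit NOT NULL columns excluded).
depots: 5 nullable (lat, distance, window_start, address, depot_id — PK (capacity) and explicit NOT NULL columns excluded).
drivers: 3 nullable (fuel, window_start, tracking_no — PK (sequence, driver_id, destination) and explicit NOT NULL columns excluded).
routes: 5 nullable (priority, sequence, address, plate, name — PK (window_start) and explicit NOT NULL columns excluded).
stops: 4 nullable (stop_id, sequence, volume, distance — PK (phone) and explicit NOT NULL columns excluded).
Total: 3 + 5 + 3 + 5 + 4 = 20.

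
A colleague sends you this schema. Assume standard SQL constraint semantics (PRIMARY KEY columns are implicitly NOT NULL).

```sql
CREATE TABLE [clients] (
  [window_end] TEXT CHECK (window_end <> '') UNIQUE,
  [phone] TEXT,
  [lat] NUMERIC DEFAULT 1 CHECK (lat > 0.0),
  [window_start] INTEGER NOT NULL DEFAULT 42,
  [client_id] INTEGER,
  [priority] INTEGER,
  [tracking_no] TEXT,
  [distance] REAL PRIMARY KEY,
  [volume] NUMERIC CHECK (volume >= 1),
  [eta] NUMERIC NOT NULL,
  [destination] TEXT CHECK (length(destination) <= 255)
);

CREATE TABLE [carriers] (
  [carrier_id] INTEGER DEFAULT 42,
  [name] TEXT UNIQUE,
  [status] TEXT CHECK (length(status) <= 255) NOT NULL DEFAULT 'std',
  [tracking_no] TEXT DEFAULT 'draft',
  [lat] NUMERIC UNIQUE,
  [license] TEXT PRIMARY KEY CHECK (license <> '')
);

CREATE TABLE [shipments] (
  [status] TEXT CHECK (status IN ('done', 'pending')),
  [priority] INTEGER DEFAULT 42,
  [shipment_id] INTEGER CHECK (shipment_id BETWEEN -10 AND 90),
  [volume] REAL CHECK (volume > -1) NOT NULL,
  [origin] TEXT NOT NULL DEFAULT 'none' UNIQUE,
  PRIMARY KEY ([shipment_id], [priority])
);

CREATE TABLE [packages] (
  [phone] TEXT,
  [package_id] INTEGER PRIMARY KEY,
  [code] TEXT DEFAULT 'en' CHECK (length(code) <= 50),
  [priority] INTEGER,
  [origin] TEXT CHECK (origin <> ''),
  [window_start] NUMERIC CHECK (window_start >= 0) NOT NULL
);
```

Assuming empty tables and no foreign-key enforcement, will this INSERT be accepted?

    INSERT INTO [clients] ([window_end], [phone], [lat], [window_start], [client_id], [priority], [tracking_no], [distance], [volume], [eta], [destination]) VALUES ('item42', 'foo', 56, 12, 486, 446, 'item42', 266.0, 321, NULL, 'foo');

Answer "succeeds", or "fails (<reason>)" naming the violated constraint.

fails (NOT NULL on eta)

eta is explicitly set to NULL, but eta is declared NOT NULL.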